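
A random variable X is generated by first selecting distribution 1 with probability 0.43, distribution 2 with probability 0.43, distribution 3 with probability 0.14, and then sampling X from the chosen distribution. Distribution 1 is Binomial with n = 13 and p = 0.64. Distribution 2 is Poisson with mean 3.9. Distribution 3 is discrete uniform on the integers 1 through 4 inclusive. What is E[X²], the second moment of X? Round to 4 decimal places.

40.3209

For each component E[X²] = Var + (mean)², giving 1: 72.2176; 2: 19.11; 3: 7.5.
Overall E[X²] = 0.43·72.2176 + 0.43·19.11 + 0.14·7.5 = 40.3209.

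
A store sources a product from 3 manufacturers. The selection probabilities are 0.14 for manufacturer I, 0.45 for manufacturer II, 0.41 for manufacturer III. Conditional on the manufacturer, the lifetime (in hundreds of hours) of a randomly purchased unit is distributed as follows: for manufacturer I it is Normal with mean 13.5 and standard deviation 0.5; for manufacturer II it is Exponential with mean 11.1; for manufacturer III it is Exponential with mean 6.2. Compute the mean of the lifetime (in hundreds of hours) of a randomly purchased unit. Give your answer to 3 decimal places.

9.427

Component means — I: 13.5; II: 11.1; III: 6.2.
E[X] = 0.14·13.5 + 0.45·11.1 + 0.41·6.2 = 9.427.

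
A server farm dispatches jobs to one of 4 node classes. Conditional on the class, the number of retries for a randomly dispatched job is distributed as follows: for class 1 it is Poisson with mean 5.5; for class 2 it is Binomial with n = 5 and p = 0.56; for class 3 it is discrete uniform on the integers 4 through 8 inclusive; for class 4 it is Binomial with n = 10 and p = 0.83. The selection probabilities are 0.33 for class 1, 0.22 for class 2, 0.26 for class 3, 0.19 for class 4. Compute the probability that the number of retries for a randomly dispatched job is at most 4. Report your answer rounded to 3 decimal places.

Conditional on each class, P(X ≤ 4): 1: 0.357518; 2: 0.944927; 3: 0.2; 4: 0.00270979.
By total probability, P(X ≤ 4) = 0.33·0.357518 + 0.22·0.944927 + 0.26·0.2 + 0.19·0.00270979 = 0.37838.

0.378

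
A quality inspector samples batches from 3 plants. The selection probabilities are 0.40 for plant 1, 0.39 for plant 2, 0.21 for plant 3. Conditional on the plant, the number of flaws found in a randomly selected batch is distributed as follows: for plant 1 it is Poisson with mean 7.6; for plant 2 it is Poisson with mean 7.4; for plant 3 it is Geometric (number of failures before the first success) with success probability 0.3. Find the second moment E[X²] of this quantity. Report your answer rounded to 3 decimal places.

For each component E[X²] = Var + (mean)², giving 1: 65.36; 2: 62.16; 3: 13.2222.
Overall E[X²] = 0.4·65.36 + 0.39·62.16 + 0.21·13.2222 = 53.1631.

53.163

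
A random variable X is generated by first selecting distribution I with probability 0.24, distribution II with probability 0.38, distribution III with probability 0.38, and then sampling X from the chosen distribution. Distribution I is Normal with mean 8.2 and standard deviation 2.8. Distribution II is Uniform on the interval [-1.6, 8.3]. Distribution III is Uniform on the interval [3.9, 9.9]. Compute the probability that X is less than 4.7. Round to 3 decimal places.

Conditional on each component, P(X < 4.7): I: 0.10565; II: 0.636364; III: 0.133333.
By total probability, P(X < 4.7) = 0.24·0.10565 + 0.38·0.636364 + 0.38·0.133333 = 0.317841.

0.318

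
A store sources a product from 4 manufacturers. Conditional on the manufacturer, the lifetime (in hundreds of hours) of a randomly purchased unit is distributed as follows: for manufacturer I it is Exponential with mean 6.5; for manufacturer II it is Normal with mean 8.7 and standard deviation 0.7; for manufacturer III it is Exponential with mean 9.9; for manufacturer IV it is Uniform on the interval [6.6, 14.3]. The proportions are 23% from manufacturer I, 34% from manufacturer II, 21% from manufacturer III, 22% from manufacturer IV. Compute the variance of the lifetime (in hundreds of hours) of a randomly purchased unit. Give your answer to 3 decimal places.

Per component, I: μ=6.5, E[X²]=84.5; II: μ=8.7, E[X²]=76.18; III: μ=9.9, E[X²]=196.02; IV: μ=10.45, E[X²]=114.143.
E[X] = 0.23·6.5 + 0.34·8.7 + 0.21·9.9 + 0.22·10.45 = 8.831.
E[X²] = 0.23·84.5 + 0.34·76.18 + 0.21·196.02 + 0.22·114.143 = 111.612.
Var(X) = E[X²] − (E[X])² = 111.612 − 77.9866 = 33.6254.

33.625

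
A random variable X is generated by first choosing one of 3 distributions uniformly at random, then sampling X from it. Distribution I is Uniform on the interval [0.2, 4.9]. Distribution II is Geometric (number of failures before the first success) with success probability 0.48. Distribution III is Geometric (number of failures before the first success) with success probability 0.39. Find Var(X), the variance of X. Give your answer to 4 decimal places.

Per component, I: μ=2.55, E[X²]=8.34333; II: μ=1.08333, E[X²]=3.43056; III: μ=1.5641, E[X²]=6.45694.
E[X] = 0.333333·2.55 + 0.333333·1.08333 + 0.333333·1.5641 = 1.73248.
E[X²] = 0.333333·8.34333 + 0.333333·3.43056 + 0.333333·6.45694 = 6.07694.
Var(X) = E[X²] − (E[X])² = 6.07694 − 3.00148 = 3.07546.

3.0755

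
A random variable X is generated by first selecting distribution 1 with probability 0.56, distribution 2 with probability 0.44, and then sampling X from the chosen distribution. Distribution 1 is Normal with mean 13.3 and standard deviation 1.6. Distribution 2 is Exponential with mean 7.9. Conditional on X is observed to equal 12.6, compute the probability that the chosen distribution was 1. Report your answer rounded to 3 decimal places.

0.918

Likelihoods f(12.6 | ·): 1: 0.226583; 2: 0.0256862.
Posterior ∝ prior × likelihood. Numerator for 1: 0.56·0.226583 = 0.126886.
Normalizing constant: 0.56·0.226583 + 0.44·0.0256862 = 0.138188.
P(1 | observation) = 0.126886 / 0.138188 = 0.918213.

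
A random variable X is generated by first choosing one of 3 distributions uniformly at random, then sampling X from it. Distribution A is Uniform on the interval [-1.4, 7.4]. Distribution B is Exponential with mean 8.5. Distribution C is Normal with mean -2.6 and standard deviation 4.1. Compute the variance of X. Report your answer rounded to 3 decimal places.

Per component, A: μ=3, E[X²]=15.4533; B: μ=8.5, E[X²]=144.5; C: μ=-2.6, E[X²]=23.57.
E[X] = 0.333333·3 + 0.333333·8.5 + 0.333333·-2.6 = 2.96667.
E[X²] = 0.333333·15.4533 + 0.333333·144.5 + 0.333333·23.57 = 61.1744.
Var(X) = E[X²] − (E[X])² = 61.1744 − 8.80111 = 52.3733.

52.373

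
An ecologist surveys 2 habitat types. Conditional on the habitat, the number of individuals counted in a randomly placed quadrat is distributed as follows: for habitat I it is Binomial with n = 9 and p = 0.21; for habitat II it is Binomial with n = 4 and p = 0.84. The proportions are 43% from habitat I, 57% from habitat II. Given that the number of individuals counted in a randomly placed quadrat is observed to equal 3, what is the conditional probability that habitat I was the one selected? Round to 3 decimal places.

0.273

Likelihoods P(X=3 | ·): I: 0.189104; II: 0.379331.
Posterior ∝ prior × likelihood. Numerator for I: 0.43·0.189104 = 0.0813145.
Normalizing constant: 0.43·0.189104 + 0.57·0.379331 = 0.297533.
P(I | observation) = 0.0813145 / 0.297533 = 0.273296.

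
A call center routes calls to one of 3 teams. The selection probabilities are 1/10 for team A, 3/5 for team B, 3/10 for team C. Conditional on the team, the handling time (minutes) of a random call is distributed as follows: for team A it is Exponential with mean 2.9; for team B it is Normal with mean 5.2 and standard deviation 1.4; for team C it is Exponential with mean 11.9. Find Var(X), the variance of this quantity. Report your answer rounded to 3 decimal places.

Per component, A: μ=2.9, E[X²]=16.82; B: μ=5.2, E[X²]=29; C: μ=11.9, E[X²]=283.22.
E[X] = 0.1·2.9 + 0.6·5.2 + 0.3·11.9 = 6.98.
E[X²] = 0.1·16.82 + 0.6·29 + 0.3·283.22 = 104.048.
Var(X) = E[X²] − (E[X])² = 104.048 − 48.7204 = 55.3276.

55.328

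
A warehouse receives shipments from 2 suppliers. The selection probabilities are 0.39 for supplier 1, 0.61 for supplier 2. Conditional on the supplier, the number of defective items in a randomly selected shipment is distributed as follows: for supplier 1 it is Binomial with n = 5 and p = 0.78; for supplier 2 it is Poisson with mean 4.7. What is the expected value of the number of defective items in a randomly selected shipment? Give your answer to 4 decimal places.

4.3880

Component means — 1: 3.9; 2: 4.7.
E[X] = 0.39·3.9 + 0.61·4.7 = 4.388.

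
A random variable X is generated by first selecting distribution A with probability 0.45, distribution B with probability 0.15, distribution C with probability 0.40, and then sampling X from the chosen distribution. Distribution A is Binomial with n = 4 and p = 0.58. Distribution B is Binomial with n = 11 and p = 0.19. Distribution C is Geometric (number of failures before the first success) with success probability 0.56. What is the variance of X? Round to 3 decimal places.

Per component, A: μ=2.32, E[X²]=6.3568; B: μ=2.09, E[X²]=6.061; C: μ=0.785714, E[X²]=2.02041.
E[X] = 0.45·2.32 + 0.15·2.09 + 0.4·0.785714 = 1.67179.
E[X²] = 0.45·6.3568 + 0.15·6.061 + 0.4·2.02041 = 4.57787.
Var(X) = E[X²] − (E[X])² = 4.57787 − 2.79487 = 1.78301.

1.783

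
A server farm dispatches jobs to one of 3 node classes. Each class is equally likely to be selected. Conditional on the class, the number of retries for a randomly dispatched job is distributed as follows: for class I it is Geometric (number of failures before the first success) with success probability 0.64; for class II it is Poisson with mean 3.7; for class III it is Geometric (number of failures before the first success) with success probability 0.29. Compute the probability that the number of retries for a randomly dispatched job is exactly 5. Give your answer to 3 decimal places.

0.066

Conditional on each class, P(X = 5): I: 0.00386984; II: 0.142869; III: 0.0523227.
By total probability, P(X = 5) = 0.333333·0.00386984 + 0.333333·0.142869 + 0.333333·0.0523227 = 0.0663538.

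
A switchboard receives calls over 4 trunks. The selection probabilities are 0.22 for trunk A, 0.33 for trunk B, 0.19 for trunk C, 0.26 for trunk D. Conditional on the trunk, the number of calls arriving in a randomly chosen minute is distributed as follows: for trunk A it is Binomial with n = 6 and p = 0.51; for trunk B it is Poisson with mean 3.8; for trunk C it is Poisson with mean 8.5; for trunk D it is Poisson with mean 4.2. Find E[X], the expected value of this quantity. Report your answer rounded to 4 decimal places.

4.6342

Component means — A: 3.06; B: 3.8; C: 8.5; D: 4.2.
E[X] = 0.22·3.06 + 0.33·3.8 + 0.19·8.5 + 0.26·4.2 = 4.6342.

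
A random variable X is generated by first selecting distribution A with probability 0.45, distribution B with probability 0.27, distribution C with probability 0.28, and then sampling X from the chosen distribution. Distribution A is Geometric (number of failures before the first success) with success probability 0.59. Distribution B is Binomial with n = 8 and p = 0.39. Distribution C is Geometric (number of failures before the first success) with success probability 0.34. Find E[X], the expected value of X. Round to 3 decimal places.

Component means — A: 0.694915; B: 3.12; C: 1.94118.
E[X] = 0.45·0.694915 + 0.27·3.12 + 0.28·1.94118 = 1.69864.

1.699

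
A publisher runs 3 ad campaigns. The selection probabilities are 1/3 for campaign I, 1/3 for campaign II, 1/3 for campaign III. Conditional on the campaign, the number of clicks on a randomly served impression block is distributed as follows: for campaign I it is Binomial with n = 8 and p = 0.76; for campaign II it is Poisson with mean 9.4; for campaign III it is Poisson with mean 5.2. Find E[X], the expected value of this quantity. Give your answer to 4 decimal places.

Component means — I: 6.08; II: 9.4; III: 5.2.
E[X] = 0.333333·6.08 + 0.333333·9.4 + 0.333333·5.2 = 6.89333.

6.8933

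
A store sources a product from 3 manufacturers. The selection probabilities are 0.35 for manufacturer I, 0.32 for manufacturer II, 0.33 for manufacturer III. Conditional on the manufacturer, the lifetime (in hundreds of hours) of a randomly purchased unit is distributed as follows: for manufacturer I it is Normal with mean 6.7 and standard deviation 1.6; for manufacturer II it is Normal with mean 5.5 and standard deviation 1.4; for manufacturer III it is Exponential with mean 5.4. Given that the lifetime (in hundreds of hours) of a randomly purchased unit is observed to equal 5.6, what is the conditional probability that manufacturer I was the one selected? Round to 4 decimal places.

0.3796

Likelihoods f(5.6 | ·): I: 0.196858; II: 0.284233; III: 0.0656488.
Posterior ∝ prior × likelihood. Numerator for I: 0.35·0.196858 = 0.0689005.
Normalizing constant: 0.35·0.196858 + 0.32·0.284233 + 0.33·0.0656488 = 0.181519.
P(I | observation) = 0.0689005 / 0.181519 = 0.379577.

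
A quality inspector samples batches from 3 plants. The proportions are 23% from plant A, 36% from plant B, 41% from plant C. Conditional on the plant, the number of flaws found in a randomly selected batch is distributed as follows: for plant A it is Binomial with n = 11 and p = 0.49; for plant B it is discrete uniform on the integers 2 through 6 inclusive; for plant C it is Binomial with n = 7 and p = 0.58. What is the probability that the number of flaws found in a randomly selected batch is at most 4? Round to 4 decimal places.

0.5398

Conditional on each plant, P(X ≤ 4): A: 0.297414; B: 0.6; C: 0.622857.
By total probability, P(X ≤ 4) = 0.23·0.297414 + 0.36·0.6 + 0.41·0.622857 = 0.539777.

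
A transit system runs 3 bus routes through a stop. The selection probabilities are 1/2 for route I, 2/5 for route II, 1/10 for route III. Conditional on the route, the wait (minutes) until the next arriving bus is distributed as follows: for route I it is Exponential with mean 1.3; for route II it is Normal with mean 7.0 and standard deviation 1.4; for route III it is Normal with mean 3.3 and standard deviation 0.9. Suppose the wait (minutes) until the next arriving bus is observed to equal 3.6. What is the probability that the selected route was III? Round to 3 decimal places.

Likelihoods f(3.6 | ·): I: 0.0482386; II: 0.0149299; III: 0.419315.
Posterior ∝ prior × likelihood. Numerator for III: 0.1·0.419315 = 0.0419315.
Normalizing constant: 0.5·0.0482386 + 0.4·0.0149299 + 0.1·0.419315 = 0.0720227.
P(III | observation) = 0.0419315 / 0.0720227 = 0.582198.

0.582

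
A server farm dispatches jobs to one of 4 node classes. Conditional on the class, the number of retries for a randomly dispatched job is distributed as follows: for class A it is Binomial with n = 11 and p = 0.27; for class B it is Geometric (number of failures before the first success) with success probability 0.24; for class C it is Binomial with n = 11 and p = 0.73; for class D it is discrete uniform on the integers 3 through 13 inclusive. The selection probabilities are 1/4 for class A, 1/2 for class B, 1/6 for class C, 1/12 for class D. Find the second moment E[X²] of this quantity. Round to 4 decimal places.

31.6332

For each component E[X²] = Var + (mean)², giving A: 10.989; B: 23.2222; C: 66.649; D: 74.
Overall E[X²] = 0.25·10.989 + 0.5·23.2222 + 0.166667·66.649 + 0.0833333·74 = 31.6332.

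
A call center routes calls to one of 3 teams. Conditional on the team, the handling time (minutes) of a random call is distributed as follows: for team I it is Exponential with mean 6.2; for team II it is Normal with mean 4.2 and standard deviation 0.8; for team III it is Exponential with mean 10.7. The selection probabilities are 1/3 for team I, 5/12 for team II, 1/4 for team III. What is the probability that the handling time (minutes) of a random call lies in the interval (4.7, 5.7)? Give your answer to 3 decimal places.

0.136

Conditional on each team, P(4.7 < X < 5.7): I: 0.0697962; II: 0.235589; III: 0.0575063.
By total probability, P(4.7 < X < 5.7) = 0.333333·0.0697962 + 0.416667·0.235589 + 0.25·0.0575063 = 0.135804.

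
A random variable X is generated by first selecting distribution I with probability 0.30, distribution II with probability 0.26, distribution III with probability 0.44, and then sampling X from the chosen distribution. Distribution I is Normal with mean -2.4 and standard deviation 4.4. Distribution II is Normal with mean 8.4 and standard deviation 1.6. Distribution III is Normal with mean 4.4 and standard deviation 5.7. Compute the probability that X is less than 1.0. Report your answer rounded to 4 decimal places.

Conditional on each component, P(X < 1.0): I: 0.780158; II: 1.87299e-06; III: 0.275424.
By total probability, P(X < 1.0) = 0.3·0.780158 + 0.26·1.87299e-06 + 0.44·0.275424 = 0.355234.

0.3552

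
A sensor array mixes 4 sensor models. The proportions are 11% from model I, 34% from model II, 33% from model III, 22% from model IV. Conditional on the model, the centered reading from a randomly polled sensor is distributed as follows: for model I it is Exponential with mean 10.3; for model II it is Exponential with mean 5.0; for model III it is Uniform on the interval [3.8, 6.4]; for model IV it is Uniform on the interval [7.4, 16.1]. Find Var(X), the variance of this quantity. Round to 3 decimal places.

Per component, I: μ=10.3, E[X²]=212.18; II: μ=5, E[X²]=50; III: μ=5.1, E[X²]=26.5733; IV: μ=11.75, E[X²]=144.37.
E[X] = 0.11·10.3 + 0.34·5 + 0.33·5.1 + 0.22·11.75 = 7.101.
E[X²] = 0.11·212.18 + 0.34·50 + 0.33·26.5733 + 0.22·144.37 = 80.8704.
Var(X) = E[X²] − (E[X])² = 80.8704 − 50.4242 = 30.4462.

30.446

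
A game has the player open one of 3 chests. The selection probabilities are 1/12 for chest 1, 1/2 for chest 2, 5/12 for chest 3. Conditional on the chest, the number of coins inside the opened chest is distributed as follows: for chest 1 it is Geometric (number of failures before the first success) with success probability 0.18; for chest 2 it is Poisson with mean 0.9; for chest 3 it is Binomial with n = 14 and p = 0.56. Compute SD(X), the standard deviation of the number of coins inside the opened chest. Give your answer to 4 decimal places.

3.8681

Per component, 1: μ=4.55556, E[X²]=46.0617; 2: μ=0.9, E[X²]=1.71; 3: μ=7.84, E[X²]=64.9152.
E[X] = 0.0833333·4.55556 + 0.5·0.9 + 0.416667·7.84 = 4.0963.
E[X²] = 0.0833333·46.0617 + 0.5·1.71 + 0.416667·64.9152 = 31.7415.
Var(X) = E[X²] − (E[X])² = 31.7415 − 16.7796 = 14.9618.
SD(X) = √14.9618 = 3.86805.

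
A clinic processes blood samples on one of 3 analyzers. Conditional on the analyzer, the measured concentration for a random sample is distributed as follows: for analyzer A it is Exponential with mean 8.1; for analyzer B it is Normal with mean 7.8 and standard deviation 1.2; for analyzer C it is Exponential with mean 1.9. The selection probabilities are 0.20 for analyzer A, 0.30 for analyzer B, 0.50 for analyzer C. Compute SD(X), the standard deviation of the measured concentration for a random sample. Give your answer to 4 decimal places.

Per component, A: μ=8.1, E[X²]=131.22; B: μ=7.8, E[X²]=62.28; C: μ=1.9, E[X²]=7.22.
E[X] = 0.2·8.1 + 0.3·7.8 + 0.5·1.9 = 4.91.
E[X²] = 0.2·131.22 + 0.3·62.28 + 0.5·7.22 = 48.538.
Var(X) = E[X²] − (E[X])² = 48.538 − 24.1081 = 24.4299.
SD(X) = √24.4299 = 4.94266.

4.9427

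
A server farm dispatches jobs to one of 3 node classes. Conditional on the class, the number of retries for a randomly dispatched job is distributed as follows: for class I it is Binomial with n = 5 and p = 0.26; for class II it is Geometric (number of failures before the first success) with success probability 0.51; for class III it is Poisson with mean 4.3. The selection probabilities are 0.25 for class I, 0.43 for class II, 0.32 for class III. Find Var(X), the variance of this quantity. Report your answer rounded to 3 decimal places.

4.693

Per component, I: μ=1.3, E[X²]=2.652; II: μ=0.960784, E[X²]=2.807; III: μ=4.3, E[X²]=22.79.
E[X] = 0.25·1.3 + 0.43·0.960784 + 0.32·4.3 = 2.11414.
E[X²] = 0.25·2.652 + 0.43·2.807 + 0.32·22.79 = 9.16281.
Var(X) = E[X²] − (E[X])² = 9.16281 − 4.46958 = 4.69323.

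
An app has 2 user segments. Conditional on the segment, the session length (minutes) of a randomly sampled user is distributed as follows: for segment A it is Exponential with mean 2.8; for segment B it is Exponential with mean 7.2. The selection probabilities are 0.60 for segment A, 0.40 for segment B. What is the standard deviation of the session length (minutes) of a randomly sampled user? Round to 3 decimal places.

5.485

Per component, A: μ=2.8, E[X²]=15.68; B: μ=7.2, E[X²]=103.68.
E[X] = 0.6·2.8 + 0.4·7.2 = 4.56.
E[X²] = 0.6·15.68 + 0.4·103.68 = 50.88.
Var(X) = E[X²] − (E[X])² = 50.88 − 20.7936 = 30.0864.
SD(X) = √30.0864 = 5.48511.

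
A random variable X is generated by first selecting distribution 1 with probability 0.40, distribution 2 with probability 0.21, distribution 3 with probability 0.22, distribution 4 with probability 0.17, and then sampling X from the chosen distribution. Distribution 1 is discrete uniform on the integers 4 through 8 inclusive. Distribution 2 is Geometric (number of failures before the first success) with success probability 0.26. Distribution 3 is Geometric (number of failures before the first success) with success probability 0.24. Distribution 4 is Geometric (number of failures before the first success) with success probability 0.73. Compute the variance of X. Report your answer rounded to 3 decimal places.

10.301

Per component, 1: μ=6, E[X²]=38; 2: μ=2.84615, E[X²]=19.0473; 3: μ=3.16667, E[X²]=23.2222; 4: μ=0.369863, E[X²]=0.64346.
E[X] = 0.4·6 + 0.21·2.84615 + 0.22·3.16667 + 0.17·0.369863 = 3.75724.
E[X²] = 0.4·38 + 0.21·19.0473 + 0.22·23.2222 + 0.17·0.64346 = 24.4182.
Var(X) = E[X²] − (E[X])² = 24.4182 − 14.1168 = 10.3014.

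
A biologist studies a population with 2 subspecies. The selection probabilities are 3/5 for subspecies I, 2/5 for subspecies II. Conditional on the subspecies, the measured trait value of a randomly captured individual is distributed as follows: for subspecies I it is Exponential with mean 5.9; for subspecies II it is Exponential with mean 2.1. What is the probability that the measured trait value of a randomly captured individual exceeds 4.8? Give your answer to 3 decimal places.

0.307

Conditional on each subspecies, P(X > 4.8): I: 0.443277; II: 0.101701.
By total probability, P(X > 4.8) = 0.6·0.443277 + 0.4·0.101701 = 0.306647.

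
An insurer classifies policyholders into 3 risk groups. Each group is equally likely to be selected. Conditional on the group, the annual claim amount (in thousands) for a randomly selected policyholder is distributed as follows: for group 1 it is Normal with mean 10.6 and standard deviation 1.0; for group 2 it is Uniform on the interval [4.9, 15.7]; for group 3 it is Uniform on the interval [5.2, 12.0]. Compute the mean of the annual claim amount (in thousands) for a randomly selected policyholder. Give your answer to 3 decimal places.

Component means — 1: 10.6; 2: 10.3; 3: 8.6.
E[X] = 0.333333·10.6 + 0.333333·10.3 + 0.333333·8.6 = 9.83333.

9.833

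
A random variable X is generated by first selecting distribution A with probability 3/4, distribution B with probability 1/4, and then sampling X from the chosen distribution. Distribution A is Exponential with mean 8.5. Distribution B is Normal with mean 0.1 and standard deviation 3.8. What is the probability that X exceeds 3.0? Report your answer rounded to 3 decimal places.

Conditional on each component, P(X > 3.0): A: 0.702619; B: 0.222685.
By total probability, P(X > 3.0) = 0.75·0.702619 + 0.25·0.222685 = 0.582635.

0.583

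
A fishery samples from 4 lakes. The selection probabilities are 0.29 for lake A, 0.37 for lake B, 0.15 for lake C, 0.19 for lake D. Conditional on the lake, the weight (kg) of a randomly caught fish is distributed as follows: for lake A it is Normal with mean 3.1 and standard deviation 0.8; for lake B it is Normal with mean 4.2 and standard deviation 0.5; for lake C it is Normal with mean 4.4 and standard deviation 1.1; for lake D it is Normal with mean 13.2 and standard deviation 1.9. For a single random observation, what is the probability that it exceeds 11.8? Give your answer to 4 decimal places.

0.1462

Conditional on each lake, P(X > 11.8): A: 0; B: 0; C: 8.64364e-12; D: 0.769391.
By total probability, P(X > 11.8) = 0.29·0 + 0.37·0 + 0.15·8.64364e-12 + 0.19·0.769391 = 0.146184.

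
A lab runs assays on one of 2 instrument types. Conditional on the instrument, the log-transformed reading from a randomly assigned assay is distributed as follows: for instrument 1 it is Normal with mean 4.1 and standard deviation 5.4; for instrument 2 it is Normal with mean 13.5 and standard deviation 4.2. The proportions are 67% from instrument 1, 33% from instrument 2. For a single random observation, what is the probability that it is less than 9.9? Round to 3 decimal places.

0.640

Conditional on each instrument, P(X < 9.9): 1: 0.858605; 2: 0.195683.
By total probability, P(X < 9.9) = 0.67·0.858605 + 0.33·0.195683 = 0.639841.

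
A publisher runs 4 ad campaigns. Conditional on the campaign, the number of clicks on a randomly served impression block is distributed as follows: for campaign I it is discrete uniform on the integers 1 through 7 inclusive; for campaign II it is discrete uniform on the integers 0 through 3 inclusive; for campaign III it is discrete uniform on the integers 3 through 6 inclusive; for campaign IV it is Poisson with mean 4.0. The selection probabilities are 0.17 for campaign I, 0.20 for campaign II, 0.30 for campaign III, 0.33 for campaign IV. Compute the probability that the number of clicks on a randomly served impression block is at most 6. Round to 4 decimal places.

Conditional on each campaign, P(X ≤ 6): I: 0.857143; II: 1; III: 1; IV: 0.889326.
By total probability, P(X ≤ 6) = 0.17·0.857143 + 0.2·1 + 0.3·1 + 0.33·0.889326 = 0.939192.

0.9392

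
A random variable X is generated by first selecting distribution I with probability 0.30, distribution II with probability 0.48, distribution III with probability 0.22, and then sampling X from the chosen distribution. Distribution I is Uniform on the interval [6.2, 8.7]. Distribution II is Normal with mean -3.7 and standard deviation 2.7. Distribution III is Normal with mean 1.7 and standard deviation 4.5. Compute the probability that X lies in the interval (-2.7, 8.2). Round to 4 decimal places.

Conditional on each component, P(-2.7 < X < 8.2): I: 0.8; II: 0.355548; III: 0.761601.
By total probability, P(-2.7 < X < 8.2) = 0.3·0.8 + 0.48·0.355548 + 0.22·0.761601 = 0.578215.

0.5782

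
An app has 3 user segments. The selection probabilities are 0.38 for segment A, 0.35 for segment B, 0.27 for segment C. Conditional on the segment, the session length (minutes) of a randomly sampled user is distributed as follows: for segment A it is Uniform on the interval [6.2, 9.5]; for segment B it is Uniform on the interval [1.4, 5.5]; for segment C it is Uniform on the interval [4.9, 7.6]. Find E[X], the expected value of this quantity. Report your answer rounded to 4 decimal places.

Component means — A: 7.85; B: 3.45; C: 6.25.
E[X] = 0.38·7.85 + 0.35·3.45 + 0.27·6.25 = 5.878.

5.8780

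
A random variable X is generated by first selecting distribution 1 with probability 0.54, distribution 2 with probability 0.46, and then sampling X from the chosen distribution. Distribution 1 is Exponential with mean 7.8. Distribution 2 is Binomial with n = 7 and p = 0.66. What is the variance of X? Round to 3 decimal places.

Per component, 1: μ=7.8, E[X²]=121.68; 2: μ=4.62, E[X²]=22.9152.
E[X] = 0.54·7.8 + 0.46·4.62 = 6.3372.
E[X²] = 0.54·121.68 + 0.46·22.9152 = 76.2482.
Var(X) = E[X²] − (E[X])² = 76.2482 − 40.1601 = 36.0881.

36.088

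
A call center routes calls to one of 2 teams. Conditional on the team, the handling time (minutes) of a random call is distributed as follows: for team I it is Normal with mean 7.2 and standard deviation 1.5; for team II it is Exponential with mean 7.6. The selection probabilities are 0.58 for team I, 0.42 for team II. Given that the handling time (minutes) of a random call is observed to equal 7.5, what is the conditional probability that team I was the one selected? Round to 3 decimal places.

0.880

Likelihoods f(7.5 | ·): I: 0.260695; II: 0.0490463.
Posterior ∝ prior × likelihood. Numerator for I: 0.58·0.260695 = 0.151203.
Normalizing constant: 0.58·0.260695 + 0.42·0.0490463 = 0.171803.
P(I | observation) = 0.151203 / 0.171803 = 0.880098.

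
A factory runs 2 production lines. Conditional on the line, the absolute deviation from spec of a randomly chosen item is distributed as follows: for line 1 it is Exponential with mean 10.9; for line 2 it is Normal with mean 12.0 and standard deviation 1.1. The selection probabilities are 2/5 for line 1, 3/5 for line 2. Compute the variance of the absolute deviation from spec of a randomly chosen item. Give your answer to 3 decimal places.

48.540

Per component, 1: μ=10.9, E[X²]=237.62; 2: μ=12, E[X²]=145.21.
E[X] = 0.4·10.9 + 0.6·12 = 11.56.
E[X²] = 0.4·237.62 + 0.6·145.21 = 182.174.
Var(X) = E[X²] − (E[X])² = 182.174 − 133.634 = 48.5404.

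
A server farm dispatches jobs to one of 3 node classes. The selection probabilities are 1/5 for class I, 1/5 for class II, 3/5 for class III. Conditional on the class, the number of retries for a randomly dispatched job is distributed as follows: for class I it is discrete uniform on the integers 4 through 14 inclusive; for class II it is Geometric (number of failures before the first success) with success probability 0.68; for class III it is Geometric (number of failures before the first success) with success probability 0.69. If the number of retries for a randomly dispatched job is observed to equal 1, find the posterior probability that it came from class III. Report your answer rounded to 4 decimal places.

Likelihoods P(X=1 | ·): I: 0; II: 0.2176; III: 0.2139.
Posterior ∝ prior × likelihood. Numerator for III: 0.6·0.2139 = 0.12834.
Normalizing constant: 0.2·0 + 0.2·0.2176 + 0.6·0.2139 = 0.17186.
P(III | observation) = 0.12834 / 0.17186 = 0.746771.

0.7468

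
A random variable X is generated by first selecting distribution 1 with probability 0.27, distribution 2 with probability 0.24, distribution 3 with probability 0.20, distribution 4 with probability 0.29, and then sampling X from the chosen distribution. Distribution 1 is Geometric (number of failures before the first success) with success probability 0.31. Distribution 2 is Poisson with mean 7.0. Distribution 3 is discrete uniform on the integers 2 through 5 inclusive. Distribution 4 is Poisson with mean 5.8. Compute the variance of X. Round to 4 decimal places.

Per component, 1: μ=2.22581, E[X²]=12.1342; 2: μ=7, E[X²]=56; 3: μ=3.5, E[X²]=13.5; 4: μ=5.8, E[X²]=39.44.
E[X] = 0.27·2.22581 + 0.24·7 + 0.2·3.5 + 0.29·5.8 = 4.66297.
E[X²] = 0.27·12.1342 + 0.24·56 + 0.2·13.5 + 0.29·39.44 = 30.8538.
Var(X) = E[X²] − (E[X])² = 30.8538 − 21.7433 = 9.11058.

9.1106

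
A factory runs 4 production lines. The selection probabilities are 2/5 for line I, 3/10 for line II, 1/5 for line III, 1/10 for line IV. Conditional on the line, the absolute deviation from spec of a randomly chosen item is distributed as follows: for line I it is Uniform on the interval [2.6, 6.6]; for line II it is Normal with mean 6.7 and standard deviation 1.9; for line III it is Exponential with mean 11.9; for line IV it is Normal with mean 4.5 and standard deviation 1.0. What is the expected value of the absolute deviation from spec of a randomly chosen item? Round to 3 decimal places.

Component means — I: 4.6; II: 6.7; III: 11.9; IV: 4.5.
E[X] = 0.4·4.6 + 0.3·6.7 + 0.2·11.9 + 0.1·4.5 = 6.68.

6.680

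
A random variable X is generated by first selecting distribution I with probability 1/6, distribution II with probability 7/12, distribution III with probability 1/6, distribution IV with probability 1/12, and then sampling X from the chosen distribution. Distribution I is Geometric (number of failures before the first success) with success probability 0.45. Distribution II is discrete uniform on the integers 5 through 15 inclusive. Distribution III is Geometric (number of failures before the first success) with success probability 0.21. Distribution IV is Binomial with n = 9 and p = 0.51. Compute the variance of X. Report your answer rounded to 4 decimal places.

22.5022

Per component, I: μ=1.22222, E[X²]=4.20988; II: μ=10, E[X²]=110; III: μ=3.7619, E[X²]=32.0658; IV: μ=4.59, E[X²]=23.3172.
E[X] = 0.166667·1.22222 + 0.583333·10 + 0.166667·3.7619 + 0.0833333·4.59 = 7.04652.
E[X²] = 0.166667·4.20988 + 0.583333·110 + 0.166667·32.0658 + 0.0833333·23.3172 = 72.1557.
Var(X) = E[X²] − (E[X])² = 72.1557 − 49.6535 = 22.5022.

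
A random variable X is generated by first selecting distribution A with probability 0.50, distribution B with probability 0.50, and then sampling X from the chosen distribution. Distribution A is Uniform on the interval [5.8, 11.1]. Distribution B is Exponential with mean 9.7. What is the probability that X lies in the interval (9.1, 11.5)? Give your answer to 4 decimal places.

Conditional on each component, P(9.1 < X < 11.5): A: 0.377358; B: 0.0857805.
By total probability, P(9.1 < X < 11.5) = 0.5·0.377358 + 0.5·0.0857805 = 0.23157.

0.2316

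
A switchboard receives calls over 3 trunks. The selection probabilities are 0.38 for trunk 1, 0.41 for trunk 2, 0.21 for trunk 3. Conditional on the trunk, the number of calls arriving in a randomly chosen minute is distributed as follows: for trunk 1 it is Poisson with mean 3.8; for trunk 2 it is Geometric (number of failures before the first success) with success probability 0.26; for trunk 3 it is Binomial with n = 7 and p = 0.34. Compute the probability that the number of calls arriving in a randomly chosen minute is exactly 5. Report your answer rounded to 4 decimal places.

Conditional on each trunk, P(X = 5): 1: 0.147713; 2: 0.0576942; 3: 0.0415625.
By total probability, P(X = 5) = 0.38·0.147713 + 0.41·0.0576942 + 0.21·0.0415625 = 0.0885135.

0.0885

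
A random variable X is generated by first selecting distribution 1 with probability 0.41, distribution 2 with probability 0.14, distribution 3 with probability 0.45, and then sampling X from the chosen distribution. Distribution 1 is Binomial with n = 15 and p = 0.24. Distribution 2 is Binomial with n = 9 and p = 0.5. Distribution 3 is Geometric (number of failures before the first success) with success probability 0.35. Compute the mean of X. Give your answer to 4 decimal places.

2.9417

Component means — 1: 3.6; 2: 4.5; 3: 1.85714.
E[X] = 0.41·3.6 + 0.14·4.5 + 0.45·1.85714 = 2.94171.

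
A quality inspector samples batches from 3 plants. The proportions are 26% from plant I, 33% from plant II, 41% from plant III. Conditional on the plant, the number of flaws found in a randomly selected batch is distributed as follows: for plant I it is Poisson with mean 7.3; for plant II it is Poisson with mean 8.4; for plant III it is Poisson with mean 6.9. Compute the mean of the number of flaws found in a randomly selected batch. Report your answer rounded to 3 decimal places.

Component means — I: 7.3; II: 8.4; III: 6.9.
E[X] = 0.26·7.3 + 0.33·8.4 + 0.41·6.9 = 7.499.

7.499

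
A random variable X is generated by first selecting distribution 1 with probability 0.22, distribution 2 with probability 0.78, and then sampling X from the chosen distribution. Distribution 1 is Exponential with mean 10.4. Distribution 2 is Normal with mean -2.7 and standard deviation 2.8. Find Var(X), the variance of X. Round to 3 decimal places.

59.359

Per component, 1: μ=10.4, E[X²]=216.32; 2: μ=-2.7, E[X²]=15.13.
E[X] = 0.22·10.4 + 0.78·-2.7 = 0.182.
E[X²] = 0.22·216.32 + 0.78·15.13 = 59.3918.
Var(X) = E[X²] − (E[X])² = 59.3918 − 0.033124 = 59.3587.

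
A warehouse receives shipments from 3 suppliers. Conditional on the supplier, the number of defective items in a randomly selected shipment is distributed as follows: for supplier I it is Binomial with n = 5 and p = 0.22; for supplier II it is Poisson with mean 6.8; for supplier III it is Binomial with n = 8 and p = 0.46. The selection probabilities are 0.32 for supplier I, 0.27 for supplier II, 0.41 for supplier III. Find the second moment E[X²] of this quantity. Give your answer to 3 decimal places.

21.350

For each component E[X²] = Var + (mean)², giving I: 2.068; II: 53.04; III: 15.5296.
Overall E[X²] = 0.32·2.068 + 0.27·53.04 + 0.41·15.5296 = 21.3497.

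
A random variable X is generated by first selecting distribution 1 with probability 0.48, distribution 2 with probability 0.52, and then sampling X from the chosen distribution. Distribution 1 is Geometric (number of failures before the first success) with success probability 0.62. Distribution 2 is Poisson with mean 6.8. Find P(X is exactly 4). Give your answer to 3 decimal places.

0.058

Conditional on each component, P(X = 4): 1: 0.0129278; 2: 0.0992252.
By total probability, P(X = 4) = 0.48·0.0129278 + 0.52·0.0992252 = 0.0578025.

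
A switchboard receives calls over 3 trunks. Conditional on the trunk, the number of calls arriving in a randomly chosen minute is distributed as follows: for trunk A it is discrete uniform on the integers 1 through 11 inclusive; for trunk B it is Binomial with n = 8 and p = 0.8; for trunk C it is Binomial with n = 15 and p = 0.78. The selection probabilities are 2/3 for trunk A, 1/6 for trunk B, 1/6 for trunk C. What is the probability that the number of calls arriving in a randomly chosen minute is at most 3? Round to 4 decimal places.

Conditional on each trunk, P(X ≤ 3): A: 0.272727; B: 0.0104064; C: 2.96375e-06.
By total probability, P(X ≤ 3) = 0.666667·0.272727 + 0.166667·0.0104064 + 0.166667·2.96375e-06 = 0.183553.

0.1836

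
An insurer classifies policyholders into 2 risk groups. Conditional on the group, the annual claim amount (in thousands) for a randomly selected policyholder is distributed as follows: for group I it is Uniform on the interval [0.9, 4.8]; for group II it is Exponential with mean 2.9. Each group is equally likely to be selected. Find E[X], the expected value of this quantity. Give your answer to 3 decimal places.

Component means — I: 2.85; II: 2.9.
E[X] = 0.5·2.85 + 0.5·2.9 = 2.875.

2.875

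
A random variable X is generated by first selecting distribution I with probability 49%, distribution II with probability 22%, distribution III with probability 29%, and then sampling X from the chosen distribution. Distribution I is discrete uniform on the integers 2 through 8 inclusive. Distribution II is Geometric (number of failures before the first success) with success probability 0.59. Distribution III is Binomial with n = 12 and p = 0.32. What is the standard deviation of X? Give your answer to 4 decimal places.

Per component, I: μ=5, E[X²]=29; II: μ=0.694915, E[X²]=1.66073; III: μ=3.84, E[X²]=17.3568.
E[X] = 0.49·5 + 0.22·0.694915 + 0.29·3.84 = 3.71648.
E[X²] = 0.49·29 + 0.22·1.66073 + 0.29·17.3568 = 19.6088.
Var(X) = E[X²] − (E[X])² = 19.6088 − 13.8122 = 5.7966.
SD(X) = √5.7966 = 2.40761.

2.4076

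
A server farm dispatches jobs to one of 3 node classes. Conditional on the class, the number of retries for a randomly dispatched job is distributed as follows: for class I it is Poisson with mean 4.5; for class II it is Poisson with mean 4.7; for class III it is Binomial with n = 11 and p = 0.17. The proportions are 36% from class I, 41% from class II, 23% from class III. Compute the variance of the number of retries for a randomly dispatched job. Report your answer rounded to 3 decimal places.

5.238

Per component, I: μ=4.5, E[X²]=24.75; II: μ=4.7, E[X²]=26.79; III: μ=1.87, E[X²]=5.049.
E[X] = 0.36·4.5 + 0.41·4.7 + 0.23·1.87 = 3.9771.
E[X²] = 0.36·24.75 + 0.41·26.79 + 0.23·5.049 = 21.0552.
Var(X) = E[X²] − (E[X])² = 21.0552 − 15.8173 = 5.23785.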